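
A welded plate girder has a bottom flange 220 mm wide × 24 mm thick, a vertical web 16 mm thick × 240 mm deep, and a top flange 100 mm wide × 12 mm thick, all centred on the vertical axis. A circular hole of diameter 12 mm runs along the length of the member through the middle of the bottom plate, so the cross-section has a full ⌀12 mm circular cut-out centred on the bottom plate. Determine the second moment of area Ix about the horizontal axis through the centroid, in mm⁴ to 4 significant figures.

Ix ≈ 1.002 × 10⁸ mm⁴

Break the section into simple shapes (no overlaps), measuring from the bottom-left corner of the bounding box.
Bottom plate: 220 × 24, A = 5 280 mm², y = 12 mm, Ī = 253 440 mm⁴.
Web plate: 16 × 240, A = 3 840 mm², y = 144 mm, Ī = 18 432 000 mm⁴.
Top plate: 100 × 12, A = 1 200 mm², y = 270 mm, Ī = 14 400 mm⁴.
Hole (subtracted): ⌀12, A = 113.097 mm², y = 12 mm, Ī = 1017.88 mm⁴.
Centroid: ȳ = ΣA·y / ΣA = 91.9929 mm.
Transfer each piece to the horizontal axis through the centroid using Ī + A·d² with d = y − 91.9929:
  bottom plate: d = -79.9929 mm → contributes +34 039 463 mm⁴
  web plate: d = 52.0071 mm → contributes +28 818 186 mm⁴
  top plate: d = 178.007 mm → contributes +38 038 222 mm⁴
  hole: d = -79.9929 mm → contributes −724 713 mm⁴
Total I = 100 171 159 mm⁴.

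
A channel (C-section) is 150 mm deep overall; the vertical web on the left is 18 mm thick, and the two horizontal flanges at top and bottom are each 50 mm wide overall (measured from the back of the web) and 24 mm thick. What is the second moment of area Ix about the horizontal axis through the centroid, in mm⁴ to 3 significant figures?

Decompose the section into non-overlapping parts with the origin at the bottom-left of its bounding rectangle.
Web: 18 × 150, A = 2 700 mm², y = 75 mm, Ī = 5 062 500 mm⁴.
Top flange (beyond web): 32 × 24, A = 768 mm², y = 138 mm, Ī = 36 864 mm⁴.
Bottom flange (beyond web): 32 × 24, A = 768 mm², y = 12 mm, Ī = 36 864 mm⁴.
By symmetry the centroid is at mid-height, ȳ = 75 mm.
Transfer each piece to the horizontal axis through the centroid using Ī + A·d² with d = y − 75:
  web: d = 0 mm → contributes +5 062 500 mm⁴
  top flange (beyond web): d = 63 mm → contributes +3 085 056 mm⁴
  bottom flange (beyond web): d = -63 mm → contributes +3 085 056 mm⁴
Total I = 11 232 612 mm⁴.

Ix ≈ 1.12 × 10⁷ mm⁴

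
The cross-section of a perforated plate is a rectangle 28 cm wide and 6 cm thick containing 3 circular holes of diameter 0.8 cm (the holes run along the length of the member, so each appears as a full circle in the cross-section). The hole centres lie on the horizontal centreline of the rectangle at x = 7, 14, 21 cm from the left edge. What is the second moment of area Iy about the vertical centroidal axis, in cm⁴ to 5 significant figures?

Iy ≈ 1.0927 × 10⁴ cm⁴

Break the section into simple shapes (no overlaps), measuring from the bottom-left corner of the bounding box.
Plate: 28 × 6, A = 168 cm², x = 14 cm, Ī = 10 976 cm⁴.
Hole 1 (subtracted): ⌀0.8, A = 0.5026548 cm², x = 7 cm, Ī = 0.02010619 cm⁴.
Hole 2 (subtracted): ⌀0.8, A = 0.5026548 cm², x = 14 cm, Ī = 0.02010619 cm⁴.
Hole 3 (subtracted): ⌀0.8, A = 0.5026548 cm², x = 21 cm, Ī = 0.02010619 cm⁴.
By symmetry the centroid is at mid-width, x̄ = 14 cm.
Transfer each piece to the vertical centroidal axis using Ī + A·d² with d = x − 14:
  plate: d = 0 cm → contributes +10 976 cm⁴
  hole 1: d = -7 cm → contributes −24.65019 cm⁴
  hole 2: d = 0 cm → contributes −0.02010619 cm⁴
  hole 3: d = 7 cm → contributes −24.65019 cm⁴
Total I = 10926.68 cm⁴.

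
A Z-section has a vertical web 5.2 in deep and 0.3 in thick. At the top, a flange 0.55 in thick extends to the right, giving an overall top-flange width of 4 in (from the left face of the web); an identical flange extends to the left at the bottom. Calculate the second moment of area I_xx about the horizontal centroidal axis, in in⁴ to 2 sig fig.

I_xx ≈ 26 in⁴

Decompose the section into non-overlapping parts with the origin at the bottom-left of its bounding rectangle.
Web: 0.3 × 5.2, A = 1.56 in², y = 2.6 in, Ī = 3.515 in⁴.
Top flange (beyond web): 3.7 × 0.55, A = 2.035 in², y = 4.925 in, Ī = 0.0513 in⁴.
Bottom flange (beyond web): 3.7 × 0.55, A = 2.035 in², y = 0.275 in, Ī = 0.0513 in⁴.
Centroid: ȳ = ΣA·y / ΣA = 2.6 in.
Transfer each piece to the horizontal centroidal axis using Ī + A·d² with d = y − 2.6:
  web: d = 0 in → contributes +3.515 in⁴
  top flange (beyond web): d = 2.325 in → contributes +11.05 in⁴
  bottom flange (beyond web): d = -2.325 in → contributes +11.05 in⁴
Total I = 25.62 in⁴.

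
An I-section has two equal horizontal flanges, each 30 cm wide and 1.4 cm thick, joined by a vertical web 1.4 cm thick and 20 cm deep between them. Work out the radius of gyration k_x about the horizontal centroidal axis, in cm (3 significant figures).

k_x ≈ 9.71 cm

Decompose the section into non-overlapping parts with the origin at the bottom-left of its bounding rectangle.
Bottom flange: 30 × 1.4, A = 42 cm², y = 0.7 cm, Ī = 6.86 cm⁴.
Web: 1.4 × 20, A = 28 cm², y = 11.4 cm, Ī = 933.33 cm⁴.
Top flange: 30 × 1.4, A = 42 cm², y = 22.1 cm, Ī = 6.86 cm⁴.
By symmetry the centroid is at mid-height, ȳ = 11.4 cm.
Transfer each piece to the horizontal centroidal axis using Ī + A·d² with d = y − 11.4:
  bottom flange: d = -10.7 cm → contributes +4815.4 cm⁴
  web: d = 0 cm → contributes +933.33 cm⁴
  top flange: d = 10.7 cm → contributes +4815.4 cm⁴
Total I = 10 564 cm⁴.
Radius of gyration: k = √(I/A) = √(10 564 / 112) = 9.712 cm.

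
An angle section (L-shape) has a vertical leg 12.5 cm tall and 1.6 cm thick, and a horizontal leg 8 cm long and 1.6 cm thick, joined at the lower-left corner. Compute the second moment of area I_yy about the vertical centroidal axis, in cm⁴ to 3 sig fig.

I_yy ≈ 148 cm⁴

Split into non-overlapping primitives; take the origin at the lower-left of the bounding box.
Vertical leg: 1.6 × 12.5, A = 20 cm², x = 0.8 cm, Ī = 4.2667 cm⁴.
Horizontal leg (remainder): 6.4 × 1.6, A = 10.24 cm², x = 4.8 cm, Ī = 34.953 cm⁴.
Centroid: x̄ = ΣA·x / ΣA = 2.1545 cm.
Transfer each piece to the vertical centroidal axis using Ī + A·d² with d = x − 2.1545:
  vertical leg: d = -1.3545 cm → contributes +40.96 cm⁴
  horizontal leg (remainder): d = 2.6455 cm → contributes +106.62 cm⁴
Total I = 147.58 cm⁴.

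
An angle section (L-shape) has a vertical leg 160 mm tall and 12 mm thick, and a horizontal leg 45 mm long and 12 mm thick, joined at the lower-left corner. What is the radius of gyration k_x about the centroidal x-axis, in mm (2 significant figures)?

k_x ≈ 50 mm

Decompose the section into non-overlapping parts with the origin at the bottom-left of its bounding rectangle.
Vertical leg: 12 × 160, A = 1 920 mm², y = 80 mm, Ī = 4 096 000 mm⁴.
Horizontal leg (remainder): 33 × 12, A = 396 mm², y = 6 mm, Ī = 4 752 mm⁴.
Centroid: ȳ = ΣA·y / ΣA = 67.35 mm.
Transfer each piece to the centroidal x-axis using Ī + A·d² with d = y − 67.35:
  vertical leg: d = 12.65 mm → contributes +4 403 382 mm⁴
  horizontal leg (remainder): d = -61.35 mm → contributes +1 495 087 mm⁴
Total I = 5 898 469 mm⁴.
Radius of gyration: k = √(I/A) = √(5 898 469 / 2 316) = 50.47 mm.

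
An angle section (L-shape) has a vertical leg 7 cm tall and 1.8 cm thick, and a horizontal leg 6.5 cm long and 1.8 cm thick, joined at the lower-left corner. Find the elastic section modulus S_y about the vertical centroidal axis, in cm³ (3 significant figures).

Break the section into simple shapes (no overlaps), measuring from the bottom-left corner of the bounding box.
Vertical leg: 1.8 × 7, A = 12.6 cm², x = 0.9 cm, Ī = 3.402 cm⁴.
Horizontal leg (remainder): 4.7 × 1.8, A = 8.46 cm², x = 4.15 cm, Ī = 15.573 cm⁴.
Centroid: x̄ = ΣA·x / ΣA = 2.2056 cm.
Transfer each piece to the vertical centroidal axis using Ī + A·d² with d = x − 2.2056:
  vertical leg: d = -1.3056 cm → contributes +24.878 cm⁴
  horizontal leg (remainder): d = 1.9444 cm → contributes +47.56 cm⁴
Total I = 72.438 cm⁴.
Extreme fibre distance c = 4.2944 cm; S = I/c = 16.868 cm³.

S_y ≈ 16.9 cm³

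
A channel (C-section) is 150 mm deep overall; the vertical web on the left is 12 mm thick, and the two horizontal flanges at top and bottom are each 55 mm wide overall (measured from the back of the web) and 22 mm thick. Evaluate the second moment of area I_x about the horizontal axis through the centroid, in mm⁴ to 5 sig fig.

Break the section into simple shapes (no overlaps), measuring from the bottom-left corner of the bounding box.
Web: 12 × 150, A = 1 800 mm², y = 75 mm, Ī = 3 375 000 mm⁴.
Top flange (beyond web): 43 × 22, A = 946 mm², y = 139 mm, Ī = 38155.33 mm⁴.
Bottom flange (beyond web): 43 × 22, A = 946 mm², y = 11 mm, Ī = 38155.33 mm⁴.
By symmetry the centroid is at mid-height, ȳ = 75 mm.
Transfer each piece to the horizontal axis through the centroid using Ī + A·d² with d = y − 75:
  web: d = 0 mm → contributes +3 375 000 mm⁴
  top flange (beyond web): d = 64 mm → contributes +3 912 971 mm⁴
  bottom flange (beyond web): d = -64 mm → contributes +3 912 971 mm⁴
Total I = 11 200 943 mm⁴.

I_x ≈ 1.1201 × 10⁷ mm⁴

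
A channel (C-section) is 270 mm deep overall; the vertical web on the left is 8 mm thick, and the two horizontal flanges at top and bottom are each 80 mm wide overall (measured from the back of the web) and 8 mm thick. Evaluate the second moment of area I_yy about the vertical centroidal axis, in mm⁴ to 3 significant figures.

I_yy ≈ 1.71 × 10⁶ mm⁴

Decompose the section into non-overlapping parts with the origin at the bottom-left of its bounding rectangle.
Web: 8 × 270, A = 2 160 mm², x = 4 mm, Ī = 11 520 mm⁴.
Top flange (beyond web): 72 × 8, A = 576 mm², x = 44 mm, Ī = 248 832 mm⁴.
Bottom flange (beyond web): 72 × 8, A = 576 mm², x = 44 mm, Ī = 248 832 mm⁴.
Centroid: x̄ = ΣA·x / ΣA = 17.913 mm.
Transfer each piece to the vertical centroidal axis using Ī + A·d² with d = x − 17.913:
  web: d = -13.913 mm → contributes +429 637 mm⁴
  top flange (beyond web): d = 26.087 mm → contributes +640 817 mm⁴
  bottom flange (beyond web): d = 26.087 mm → contributes +640 817 mm⁴
Total I = 1 711 271 mm⁴.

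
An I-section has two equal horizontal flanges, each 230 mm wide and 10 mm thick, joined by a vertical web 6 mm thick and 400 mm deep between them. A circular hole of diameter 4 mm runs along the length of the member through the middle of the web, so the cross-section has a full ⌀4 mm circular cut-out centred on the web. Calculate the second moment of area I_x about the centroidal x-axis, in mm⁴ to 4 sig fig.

I_x ≈ 2.254 × 10⁸ mm⁴

Split into non-overlapping primitives; take the origin at the lower-left of the bounding box.
Bottom flange: 230 × 10, A = 2 300 mm², y = 5 mm, Ī = 19166.7 mm⁴.
Web: 6 × 400, A = 2 400 mm², y = 210 mm, Ī = 32 000 000 mm⁴.
Top flange: 230 × 10, A = 2 300 mm², y = 415 mm, Ī = 19166.7 mm⁴.
Hole (subtracted): ⌀4, A = 12.5664 mm², y = 210 mm, Ī = 12.5664 mm⁴.
By symmetry the centroid is at mid-height, ȳ = 210 mm.
Transfer each piece to the centroidal x-axis using Ī + A·d² with d = y − 210:
  bottom flange: d = -205 mm → contributes +96 676 667 mm⁴
  web: d = 0 mm → contributes +32 000 000 mm⁴
  top flange: d = 205 mm → contributes +96 676 667 mm⁴
  hole: d = 0 mm → contributes −12.5664 mm⁴
Total I = 225 353 321 mm⁴.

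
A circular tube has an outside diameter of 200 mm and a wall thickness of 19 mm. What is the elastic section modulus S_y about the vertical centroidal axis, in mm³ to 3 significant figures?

S_y ≈ 4.47 × 10⁵ mm³

Split into non-overlapping primitives; take the origin at the lower-left of the bounding box.
Outer circle: ⌀200, A = 31 416 mm², x = 100 mm, Ī = 78 539 816 mm⁴.
Bore (subtracted): ⌀162, A = 20 612 mm², x = 100 mm, Ī = 33 808 816 mm⁴.
By symmetry the centroid is at mid-width, x̄ = 100 mm.
All pieces are centred on the vertical centroidal axis, so I = ΣĪ (holes subtracted) = 44 731 001 mm⁴.
Extreme fibre distance c = 100 mm; S = I/c = 447 310 mm³.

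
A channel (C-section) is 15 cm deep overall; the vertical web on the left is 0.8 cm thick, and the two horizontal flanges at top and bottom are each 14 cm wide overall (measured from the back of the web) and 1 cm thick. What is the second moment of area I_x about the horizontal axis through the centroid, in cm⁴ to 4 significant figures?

I_x ≈ 1521 cm⁴

Split into non-overlapping primitives; take the origin at the lower-left of the bounding box.
Web: 0.8 × 15, A = 12 cm², y = 7.5 cm, Ī = 225 cm⁴.
Top flange (beyond web): 13.2 × 1, A = 13.2 cm², y = 14.5 cm, Ī = 1.1 cm⁴.
Bottom flange (beyond web): 13.2 × 1, A = 13.2 cm², y = 0.5 cm, Ī = 1.1 cm⁴.
By symmetry the centroid is at mid-height, ȳ = 7.5 cm.
Transfer each piece to the horizontal axis through the centroid using Ī + A·d² with d = y − 7.5:
  web: d = 0 cm → contributes +225 cm⁴
  top flange (beyond web): d = 7 cm → contributes +647.9 cm⁴
  bottom flange (beyond web): d = -7 cm → contributes +647.9 cm⁴
Total I = 1520.8 cm⁴.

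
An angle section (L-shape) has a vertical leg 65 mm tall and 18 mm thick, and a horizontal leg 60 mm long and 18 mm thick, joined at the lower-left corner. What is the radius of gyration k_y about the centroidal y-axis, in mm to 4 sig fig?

Treat the section as a set of non-overlapping primitives; coordinates are from the bounding-box lower-left.
Vertical leg: 18 × 65, A = 1 170 mm², x = 9 mm, Ī = 31 590 mm⁴.
Horizontal leg (remainder): 42 × 18, A = 756 mm², x = 39 mm, Ī = 111 132 mm⁴.
Centroid: x̄ = ΣA·x / ΣA = 20.7757 mm.
Transfer each piece to the centroidal y-axis using Ī + A·d² with d = x − 20.7757:
  vertical leg: d = -11.7757 mm → contributes +193 831 mm⁴
  horizontal leg (remainder): d = 18.2243 mm → contributes +362 219 mm⁴
Total I = 556 049 mm⁴.
Radius of gyration: k = √(I/A) = √(556 049 / 1 926) = 16.9914 mm.

k_y ≈ 16.99 mm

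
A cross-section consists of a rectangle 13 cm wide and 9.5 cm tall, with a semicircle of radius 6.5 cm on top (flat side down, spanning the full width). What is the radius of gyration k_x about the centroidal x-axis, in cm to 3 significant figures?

Treat the section as a set of non-overlapping primitives; coordinates are from the bounding-box lower-left.
Rectangular body: 13 × 9.5, A = 123.5 cm², y = 4.75 cm, Ī = 928.82 cm⁴.
Semicircular cap: semicircle r = 6.5, A = 66.366 cm², y = 12.259 cm, Ī = 195.92 cm⁴.
Centroid: ȳ = ΣA·y / ΣA = 7.3746 cm.
Transfer each piece to the centroidal x-axis using Ī + A·d² with d = y − 7.3746:
  rectangular body: d = -2.6246 cm → contributes +1779.6 cm⁴
  semicircular cap: d = 4.8841 cm → contributes +1 779 cm⁴
Total I = 3558.6 cm⁴.
Radius of gyration: k = √(I/A) = √(3558.6 / 189.87) = 4.3293 cm.

k_x ≈ 4.33 cm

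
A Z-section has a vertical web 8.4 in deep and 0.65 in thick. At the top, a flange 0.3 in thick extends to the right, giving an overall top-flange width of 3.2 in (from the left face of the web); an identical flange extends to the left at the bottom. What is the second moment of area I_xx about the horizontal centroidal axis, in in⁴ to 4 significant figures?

I_xx ≈ 57.21 in⁴

Treat the section as a set of non-overlapping primitives; coordinates are from the bounding-box lower-left.
Web: 0.65 × 8.4, A = 5.46 in², y = 4.2 in, Ī = 32.1048 in⁴.
Top flange (beyond web): 2.55 × 0.3, A = 0.765 in², y = 8.25 in, Ī = 0.0057375 in⁴.
Bottom flange (beyond web): 2.55 × 0.3, A = 0.765 in², y = 0.15 in, Ī = 0.0057375 in⁴.
Centroid: ȳ = ΣA·y / ΣA = 4.2 in.
Transfer each piece to the horizontal centroidal axis using Ī + A·d² with d = y − 4.2:
  web: d = 0 in → contributes +32.1048 in⁴
  top flange (beyond web): d = 4.05 in → contributes +12.5537 in⁴
  bottom flange (beyond web): d = -4.05 in → contributes +12.5537 in⁴
Total I = 57.2121 in⁴.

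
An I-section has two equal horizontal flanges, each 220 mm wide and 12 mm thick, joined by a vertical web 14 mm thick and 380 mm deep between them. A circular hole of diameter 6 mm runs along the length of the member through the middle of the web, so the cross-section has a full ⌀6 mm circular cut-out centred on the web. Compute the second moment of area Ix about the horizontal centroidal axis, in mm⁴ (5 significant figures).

Break the section into simple shapes (no overlaps), measuring from the bottom-left corner of the bounding box.
Bottom flange: 220 × 12, A = 2 640 mm², y = 6 mm, Ī = 31 680 mm⁴.
Web: 14 × 380, A = 5 320 mm², y = 202 mm, Ī = 64 017 333 mm⁴.
Top flange: 220 × 12, A = 2 640 mm², y = 398 mm, Ī = 31 680 mm⁴.
Hole (subtracted): ⌀6, A = 28.27433 mm², y = 202 mm, Ī = 63.61725 mm⁴.
By symmetry the centroid is at mid-height, ȳ = 202 mm.
Transfer each piece to the horizontal centroidal axis using Ī + A·d² with d = y − 202:
  bottom flange: d = -196 mm → contributes +101 449 920 mm⁴
  web: d = 0 mm → contributes +64 017 333 mm⁴
  top flange: d = 196 mm → contributes +101 449 920 mm⁴
  hole: d = 0 mm → contributes −63.61725 mm⁴
Total I = 266 917 110 mm⁴.

Ix ≈ 2.6692 × 10⁸ mm⁴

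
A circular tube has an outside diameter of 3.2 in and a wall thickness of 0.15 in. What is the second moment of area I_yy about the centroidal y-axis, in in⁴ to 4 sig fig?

I_yy ≈ 1.675 in⁴

Split into non-overlapping primitives; take the origin at the lower-left of the bounding box.
Outer circle: ⌀3.2, A = 8.04248 in², x = 1.6 in, Ī = 5.14719 in⁴.
Bore (subtracted): ⌀2.9, A = 6.6052 in², x = 1.6 in, Ī = 3.47186 in⁴.
By symmetry the centroid is at mid-width, x̄ = 1.6 in.
All pieces are centred on the centroidal y-axis, so I = ΣĪ (holes subtracted) = 1.67533 in⁴.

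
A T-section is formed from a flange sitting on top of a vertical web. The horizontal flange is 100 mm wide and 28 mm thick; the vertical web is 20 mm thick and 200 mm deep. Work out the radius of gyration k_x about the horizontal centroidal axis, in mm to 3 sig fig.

k_x ≈ 71.7 mm

Decompose the section into non-overlapping parts with the origin at the bottom-left of its bounding rectangle.
Flange: 100 × 28, A = 2 800 mm², y = 214 mm, Ī = 182 933 mm⁴.
Web: 20 × 200, A = 4 000 mm², y = 100 mm, Ī = 13 333 333 mm⁴.
Centroid: ȳ = ΣA·y / ΣA = 146.94 mm.
Transfer each piece to the horizontal centroidal axis using Ī + A·d² with d = y − 146.94:
  flange: d = 67.059 mm → contributes +12 774 214 mm⁴
  web: d = -46.941 mm → contributes +22 147 230 mm⁴
Total I = 34 921 443 mm⁴.
Radius of gyration: k = √(I/A) = √(34 921 443 / 6 800) = 71.662 mm.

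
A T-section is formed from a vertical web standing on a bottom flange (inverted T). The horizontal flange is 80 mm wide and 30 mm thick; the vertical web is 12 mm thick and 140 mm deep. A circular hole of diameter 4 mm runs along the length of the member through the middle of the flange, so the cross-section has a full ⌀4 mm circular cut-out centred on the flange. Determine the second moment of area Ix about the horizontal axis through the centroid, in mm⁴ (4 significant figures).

Treat the section as a set of non-overlapping primitives; coordinates are from the bounding-box lower-left.
Flange: 80 × 30, A = 2 400 mm², y = 15 mm, Ī = 180 000 mm⁴.
Web: 12 × 140, A = 1 680 mm², y = 100 mm, Ī = 2 744 000 mm⁴.
Hole (subtracted): ⌀4, A = 12.5664 mm², y = 15 mm, Ī = 12.5664 mm⁴.
Centroid: ȳ = ΣA·y / ΣA = 50.1081 mm.
Transfer each piece to the horizontal axis through the centroid using Ī + A·d² with d = y − 50.1081:
  flange: d = -35.1081 mm → contributes +3 138 194 mm⁴
  web: d = 49.8919 mm → contributes +6 925 853 mm⁴
  hole: d = -35.1081 mm → contributes −15501.6 mm⁴
Total I = 10 048 546 mm⁴.

Ix ≈ 1.005 × 10⁷ mm⁴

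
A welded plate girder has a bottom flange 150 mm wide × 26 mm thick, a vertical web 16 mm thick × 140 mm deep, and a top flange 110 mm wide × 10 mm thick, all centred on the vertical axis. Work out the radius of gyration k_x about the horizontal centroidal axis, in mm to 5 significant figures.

k_x ≈ 63.187 mm

Split into non-overlapping primitives; take the origin at the lower-left of the bounding box.
Bottom plate: 150 × 26, A = 3 900 mm², y = 13 mm, Ī = 219 700 mm⁴.
Web plate: 16 × 140, A = 2 240 mm², y = 96 mm, Ī = 3 658 667 mm⁴.
Top plate: 110 × 10, A = 1 100 mm², y = 171 mm, Ī = 9166.667 mm⁴.
Centroid: ȳ = ΣA·y / ΣA = 62.68508 mm.
Transfer each piece to the horizontal centroidal axis using Ī + A·d² with d = y − 62.68508:
  bottom plate: d = -49.68508 mm → contributes +9 847 269 mm⁴
  web plate: d = 33.31492 mm → contributes +6 144 806 mm⁴
  top plate: d = 108.3149 mm → contributes +12 914 500 mm⁴
Total I = 28 906 575 mm⁴.
Radius of gyration: k = √(I/A) = √(28 906 575 / 7 240) = 63.18719 mm.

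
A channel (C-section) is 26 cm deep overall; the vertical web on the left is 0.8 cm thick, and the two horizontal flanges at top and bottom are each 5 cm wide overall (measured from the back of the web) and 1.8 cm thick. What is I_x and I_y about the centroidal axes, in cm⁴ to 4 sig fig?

Split into non-overlapping primitives; take the origin at the lower-left of the bounding box.
Web: 0.8 × 26, A = 20.8 cm², y = 13 cm, Ī = 1171.73 cm⁴.
Top flange (beyond web): 4.2 × 1.8, A = 7.56 cm², y = 25.1 cm, Ī = 2.0412 cm⁴.
Bottom flange (beyond web): 4.2 × 1.8, A = 7.56 cm², y = 0.9 cm, Ī = 2.0412 cm⁴.
By symmetry the centroid is at mid-height, ȳ = 13 cm.
Transfer each piece to the centroidal x-axis using Ī + A·d² with d = y − 13:
  web: d = 0 cm → contributes +1171.73 cm⁴
  top flange (beyond web): d = 12.1 cm → contributes +1108.9 cm⁴
  bottom flange (beyond web): d = -12.1 cm → contributes +1108.9 cm⁴
Total I = 3389.53 cm⁴.
For the y-axis: x̄ = 1.45234 cm.
Repeating about the centroidal y-axis gives I_y = 78.0573 cm⁴.

I_x ≈ 3390 cm⁴, I_y ≈ 78.06 cm⁴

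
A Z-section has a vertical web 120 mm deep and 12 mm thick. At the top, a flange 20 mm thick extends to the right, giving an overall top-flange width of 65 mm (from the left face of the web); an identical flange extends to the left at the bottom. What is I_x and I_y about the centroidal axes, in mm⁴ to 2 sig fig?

I_x ≈ 7.1 × 10⁶ mm⁴, I_y ≈ 2.8 × 10⁶ mm⁴

Treat the section as a set of non-overlapping primitives; coordinates are from the bounding-box lower-left.
Web: 12 × 120, A = 1 440 mm², y = 60 mm, Ī = 1 728 000 mm⁴.
Top flange (beyond web): 53 × 20, A = 1 060 mm², y = 110 mm, Ī = 35 333 mm⁴.
Bottom flange (beyond web): 53 × 20, A = 1 060 mm², y = 10 mm, Ī = 35 333 mm⁴.
Centroid: ȳ = ΣA·y / ΣA = 60 mm.
Transfer each piece to the centroidal x-axis using Ī + A·d² with d = y − 60:
  web: d = 0 mm → contributes +1 728 000 mm⁴
  top flange (beyond web): d = 50 mm → contributes +2 685 333 mm⁴
  bottom flange (beyond web): d = -50 mm → contributes +2 685 333 mm⁴
Total I = 7 098 667 mm⁴.
For the y-axis: x̄ = 59 mm.
Repeating about the centroidal y-axis gives I_y = 2 752 787 mm⁴.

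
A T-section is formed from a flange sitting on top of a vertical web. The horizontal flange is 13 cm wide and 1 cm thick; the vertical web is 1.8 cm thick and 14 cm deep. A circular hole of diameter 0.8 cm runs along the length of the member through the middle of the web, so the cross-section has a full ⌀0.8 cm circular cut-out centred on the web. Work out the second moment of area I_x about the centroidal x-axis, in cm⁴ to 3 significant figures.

I_x ≈ 892 cm⁴

Treat the section as a set of non-overlapping primitives; coordinates are from the bounding-box lower-left.
Flange: 13 × 1, A = 13 cm², y = 14.5 cm, Ī = 1.0833 cm⁴.
Web: 1.8 × 14, A = 25.2 cm², y = 7 cm, Ī = 411.6 cm⁴.
Hole (subtracted): ⌀0.8, A = 0.50265 cm², y = 7 cm, Ī = 0.020106 cm⁴.
Centroid: ȳ = ΣA·y / ΣA = 9.5864 cm.
Transfer each piece to the centroidal x-axis using Ī + A·d² with d = y − 9.5864:
  flange: d = 4.9136 cm → contributes +314.95 cm⁴
  web: d = -2.5864 cm → contributes +580.17 cm⁴
  hole: d = -2.5864 cm → contributes −3.3826 cm⁴
Total I = 891.74 cm⁴.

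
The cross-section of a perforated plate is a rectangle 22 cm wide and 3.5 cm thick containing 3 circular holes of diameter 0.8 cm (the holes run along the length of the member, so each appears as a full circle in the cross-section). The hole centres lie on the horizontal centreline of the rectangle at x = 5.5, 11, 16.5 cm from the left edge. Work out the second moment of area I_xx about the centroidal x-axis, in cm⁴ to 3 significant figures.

I_xx ≈ 78.5 cm⁴

Break the section into simple shapes (no overlaps), measuring from the bottom-left corner of the bounding box.
Plate: 22 × 3.5, A = 77 cm², y = 1.75 cm, Ī = 78.604 cm⁴.
Hole 1 (subtracted): ⌀0.8, A = 0.50265 cm², y = 1.75 cm, Ī = 0.020106 cm⁴.
Hole 2 (subtracted): ⌀0.8, A = 0.50265 cm², y = 1.75 cm, Ī = 0.020106 cm⁴.
Hole 3 (subtracted): ⌀0.8, A = 0.50265 cm², y = 1.75 cm, Ī = 0.020106 cm⁴.
By symmetry the centroid is at mid-height, ȳ = 1.75 cm.
All pieces are centred on the centroidal x-axis, so I = ΣĪ (holes subtracted) = 78.544 cm⁴.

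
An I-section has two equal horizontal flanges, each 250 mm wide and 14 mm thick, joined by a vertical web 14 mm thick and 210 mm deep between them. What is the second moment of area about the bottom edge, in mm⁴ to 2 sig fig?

I_base ≈ 2.4 × 10⁸ mm⁴

Break the section into simple shapes (no overlaps), measuring from the bottom-left corner of the bounding box.
Bottom flange: 250 × 14, A = 3 500 mm², y = 7 mm, Ī = 57 167 mm⁴.
Web: 14 × 210, A = 2 940 mm², y = 119 mm, Ī = 10 804 500 mm⁴.
Top flange: 250 × 14, A = 3 500 mm², y = 231 mm, Ī = 57 167 mm⁴.
Transfer each piece to a horizontal axis along the bottom face using Ī + A·d² with d = y − 0:
  bottom flange: d = 7 mm → contributes +228 667 mm⁴
  web: d = 119 mm → contributes +52 437 840 mm⁴
  top flange: d = 231 mm → contributes +186 820 667 mm⁴
Total I = 239 487 173 mm⁴.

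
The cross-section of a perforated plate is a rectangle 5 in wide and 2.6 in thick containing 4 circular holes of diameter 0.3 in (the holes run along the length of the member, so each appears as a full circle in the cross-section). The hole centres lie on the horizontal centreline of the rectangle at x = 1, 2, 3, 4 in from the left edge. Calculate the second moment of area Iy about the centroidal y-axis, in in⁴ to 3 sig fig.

Iy ≈ 26.7 in⁴

Decompose the section into non-overlapping parts with the origin at the bottom-left of its bounding rectangle.
Plate: 5 × 2.6, A = 13 in², x = 2.5 in, Ī = 27.083 in⁴.
Hole 1 (subtracted): ⌀0.3, A = 0.070686 in², x = 1 in, Ī = 0.00039761 in⁴.
Hole 2 (subtracted): ⌀0.3, A = 0.070686 in², x = 2 in, Ī = 0.00039761 in⁴.
Hole 3 (subtracted): ⌀0.3, A = 0.070686 in², x = 3 in, Ī = 0.00039761 in⁴.
Hole 4 (subtracted): ⌀0.3, A = 0.070686 in², x = 4 in, Ī = 0.00039761 in⁴.
By symmetry the centroid is at mid-width, x̄ = 2.5 in.
Transfer each piece to the centroidal y-axis using Ī + A·d² with d = x − 2.5:
  plate: d = 0 in → contributes +27.083 in⁴
  hole 1: d = -1.5 in → contributes −0.15944 in⁴
  hole 2: d = -0.5 in → contributes −0.018069 in⁴
  hole 3: d = 0.5 in → contributes −0.018069 in⁴
  hole 4: d = 1.5 in → contributes −0.15944 in⁴
Total I = 26.728 in⁴.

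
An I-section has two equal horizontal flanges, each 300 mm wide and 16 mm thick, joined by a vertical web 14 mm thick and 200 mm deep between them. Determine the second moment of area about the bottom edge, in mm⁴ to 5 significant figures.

Split into non-overlapping primitives; take the origin at the lower-left of the bounding box.
Bottom flange: 300 × 16, A = 4 800 mm², y = 8 mm, Ī = 102 400 mm⁴.
Web: 14 × 200, A = 2 800 mm², y = 116 mm, Ī = 9 333 333 mm⁴.
Top flange: 300 × 16, A = 4 800 mm², y = 224 mm, Ī = 102 400 mm⁴.
Transfer each piece to the bottom edge using Ī + A·d² with d = y − 0:
  bottom flange: d = 8 mm → contributes +409 600 mm⁴
  web: d = 116 mm → contributes +47 010 133 mm⁴
  top flange: d = 224 mm → contributes +240 947 200 mm⁴
Total I = 288 366 933 mm⁴.

I_base ≈ 2.8837 × 10⁸ mm⁴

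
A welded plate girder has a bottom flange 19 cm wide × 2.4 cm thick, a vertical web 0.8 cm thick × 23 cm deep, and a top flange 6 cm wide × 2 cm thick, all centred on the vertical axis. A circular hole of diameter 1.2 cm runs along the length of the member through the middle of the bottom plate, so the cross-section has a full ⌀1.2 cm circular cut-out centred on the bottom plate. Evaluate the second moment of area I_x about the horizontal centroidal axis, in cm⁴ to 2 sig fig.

I_x ≈ 7600 cm⁴

Decompose the section into non-overlapping parts with the origin at the bottom-left of its bounding rectangle.
Bottom plate: 19 × 2.4, A = 45.6 cm², y = 1.2 cm, Ī = 21.89 cm⁴.
Web plate: 0.8 × 23, A = 18.4 cm², y = 13.9 cm, Ī = 811.1 cm⁴.
Top plate: 6 × 2, A = 12 cm², y = 26.4 cm, Ī = 4 cm⁴.
Hole (subtracted): ⌀1.2, A = 1.131 cm², y = 1.2 cm, Ī = 0.1018 cm⁴.
Centroid: ȳ = ΣA·y / ΣA = 8.36 cm.
Transfer each piece to the horizontal centroidal axis using Ī + A·d² with d = y − 8.36:
  bottom plate: d = -7.16 cm → contributes +2 360 cm⁴
  web plate: d = 5.54 cm → contributes +1 376 cm⁴
  top plate: d = 18.04 cm → contributes +3 909 cm⁴
  hole: d = -7.16 cm → contributes −58.09 cm⁴
Total I = 7 587 cm⁴.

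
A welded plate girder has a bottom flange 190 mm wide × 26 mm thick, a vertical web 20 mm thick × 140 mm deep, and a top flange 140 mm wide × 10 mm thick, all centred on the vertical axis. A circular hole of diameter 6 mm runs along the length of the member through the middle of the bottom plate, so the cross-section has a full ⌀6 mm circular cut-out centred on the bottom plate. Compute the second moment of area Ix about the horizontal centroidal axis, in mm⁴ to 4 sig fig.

Ix ≈ 3.652 × 10⁷ mm⁴

Decompose the section into non-overlapping parts with the origin at the bottom-left of its bounding rectangle.
Bottom plate: 190 × 26, A = 4 940 mm², y = 13 mm, Ī = 278 287 mm⁴.
Web plate: 20 × 140, A = 2 800 mm², y = 96 mm, Ī = 4 573 333 mm⁴.
Top plate: 140 × 10, A = 1 400 mm², y = 171 mm, Ī = 11666.7 mm⁴.
Hole (subtracted): ⌀6, A = 28.2743 mm², y = 13 mm, Ī = 63.6173 mm⁴.
Centroid: ȳ = ΣA·y / ΣA = 62.782 mm.
Transfer each piece to the horizontal centroidal axis using Ī + A·d² with d = y − 62.782:
  bottom plate: d = -49.782 mm → contributes +12 520 833 mm⁴
  web plate: d = 33.218 mm → contributes +7 662 951 mm⁴
  top plate: d = 108.218 mm → contributes +16 407 254 mm⁴
  hole: d = -49.782 mm → contributes −70134.4 mm⁴
Total I = 36 520 904 mm⁴.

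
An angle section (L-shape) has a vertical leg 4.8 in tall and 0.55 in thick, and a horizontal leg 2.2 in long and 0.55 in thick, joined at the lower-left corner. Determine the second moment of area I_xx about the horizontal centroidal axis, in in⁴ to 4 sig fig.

I_xx ≈ 8.141 in⁴

Split into non-overlapping primitives; take the origin at the lower-left of the bounding box.
Vertical leg: 0.55 × 4.8, A = 2.64 in², y = 2.4 in, Ī = 5.0688 in⁴.
Horizontal leg (remainder): 1.65 × 0.55, A = 0.9075 in², y = 0.275 in, Ī = 0.0228766 in⁴.
Centroid: ȳ = ΣA·y / ΣA = 1.8564 in.
Transfer each piece to the horizontal centroidal axis using Ī + A·d² with d = y − 1.8564:
  vertical leg: d = 0.543605 in → contributes +5.84894 in⁴
  horizontal leg (remainder): d = -1.5814 in → contributes +2.29236 in⁴
Total I = 8.1413 in⁴.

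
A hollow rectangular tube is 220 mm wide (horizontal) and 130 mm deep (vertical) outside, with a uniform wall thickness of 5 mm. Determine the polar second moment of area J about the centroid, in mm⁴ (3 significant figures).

Split into non-overlapping primitives; take the origin at the lower-left of the bounding box.
Outer rectangle: 220 × 130, A = 28 600 mm², y = 65 mm, Ī = 40 278 333 mm⁴.
Inner void (subtracted): 210 × 120, A = 25 200 mm², y = 65 mm, Ī = 30 240 000 mm⁴.
By symmetry the centroid is at mid-height, ȳ = 65 mm.
All pieces are centred on the centroidal x-axis, so I = ΣĪ (holes subtracted) = 10 038 333 mm⁴.
Repeating about the centroidal y-axis gives I_y = 22 743 333 mm⁴.
Polar second moment: J = I_x + I_y = 32 781 667 mm⁴.

J ≈ 3.28 × 10⁷ mm⁴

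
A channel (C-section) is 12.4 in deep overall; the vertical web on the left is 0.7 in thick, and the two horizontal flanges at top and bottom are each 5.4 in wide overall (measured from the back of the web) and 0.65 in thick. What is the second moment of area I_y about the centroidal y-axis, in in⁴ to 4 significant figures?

Treat the section as a set of non-overlapping primitives; coordinates are from the bounding-box lower-left.
Web: 0.7 × 12.4, A = 8.68 in², x = 0.35 in, Ī = 0.354433 in⁴.
Top flange (beyond web): 4.7 × 0.65, A = 3.055 in², x = 3.05 in, Ī = 5.62375 in⁴.
Bottom flange (beyond web): 4.7 × 0.65, A = 3.055 in², x = 3.05 in, Ī = 5.62375 in⁴.
Centroid: x̄ = ΣA·x / ΣA = 1.46542 in.
Transfer each piece to the centroidal y-axis using Ī + A·d² with d = x − 1.46542:
  web: d = -1.11542 in → contributes +11.1537 in⁴
  top flange (beyond web): d = 1.58458 in → contributes +13.2946 in⁴
  bottom flange (beyond web): d = 1.58458 in → contributes +13.2946 in⁴
Total I = 37.7428 in⁴.

I_y ≈ 37.74 in⁴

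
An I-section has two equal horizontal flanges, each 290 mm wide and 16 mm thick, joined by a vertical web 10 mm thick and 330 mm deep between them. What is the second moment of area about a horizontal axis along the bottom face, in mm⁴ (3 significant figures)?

I_base ≈ 7.20 × 10⁸ mm⁴

Split into non-overlapping primitives; take the origin at the lower-left of the bounding box.
Bottom flange: 290 × 16, A = 4 640 mm², y = 8 mm, Ī = 98 987 mm⁴.
Web: 10 × 330, A = 3 300 mm², y = 181 mm, Ī = 29 947 500 mm⁴.
Top flange: 290 × 16, A = 4 640 mm², y = 354 mm, Ī = 98 987 mm⁴.
Transfer each piece to the base of the section using Ī + A·d² with d = y − 0:
  bottom flange: d = 8 mm → contributes +395 947 mm⁴
  web: d = 181 mm → contributes +138 058 800 mm⁴
  top flange: d = 354 mm → contributes +581 565 227 mm⁴
Total I = 720 019 973 mm⁴.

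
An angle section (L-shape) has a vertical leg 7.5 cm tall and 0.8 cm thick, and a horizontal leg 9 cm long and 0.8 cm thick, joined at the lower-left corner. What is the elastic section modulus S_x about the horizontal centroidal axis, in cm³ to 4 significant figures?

Treat the section as a set of non-overlapping primitives; coordinates are from the bounding-box lower-left.
Vertical leg: 0.8 × 7.5, A = 6 cm², y = 3.75 cm, Ī = 28.125 cm⁴.
Horizontal leg (remainder): 8.2 × 0.8, A = 6.56 cm², y = 0.4 cm, Ī = 0.349867 cm⁴.
Centroid: ȳ = ΣA·y / ΣA = 2.00032 cm.
Transfer each piece to the horizontal centroidal axis using Ī + A·d² with d = y − 2.00032:
  vertical leg: d = 1.74968 cm → contributes +46.4933 cm⁴
  horizontal leg (remainder): d = -1.60032 cm → contributes +17.1502 cm⁴
Total I = 63.6435 cm⁴.
Extreme fibre distance c = 5.49968 cm; S = I/c = 11.5722 cm³.

S_x ≈ 11.57 cm³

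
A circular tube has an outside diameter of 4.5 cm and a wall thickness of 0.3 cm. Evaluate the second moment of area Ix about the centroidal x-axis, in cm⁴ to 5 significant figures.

Ix ≈ 8.7728 cm⁴

Decompose the section into non-overlapping parts with the origin at the bottom-left of its bounding rectangle.
Outer circle: ⌀4.5, A = 15.90431 cm², y = 2.25 cm, Ī = 20.1289 cm⁴.
Bore (subtracted): ⌀3.9, A = 11.94591 cm², y = 2.25 cm, Ī = 11.35608 cm⁴.
By symmetry the centroid is at mid-height, ȳ = 2.25 cm.
All pieces are centred on the centroidal x-axis, so I = ΣĪ (holes subtracted) = 8.772819 cm⁴.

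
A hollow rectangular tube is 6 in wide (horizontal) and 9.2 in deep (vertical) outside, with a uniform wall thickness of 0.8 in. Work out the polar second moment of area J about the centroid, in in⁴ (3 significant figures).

Break the section into simple shapes (no overlaps), measuring from the bottom-left corner of the bounding box.
Outer rectangle: 6 × 9.2, A = 55.2 in², y = 4.6 in, Ī = 389.34 in⁴.
Inner void (subtracted): 4.4 × 7.6, A = 33.44 in², y = 4.6 in, Ī = 160.96 in⁴.
By symmetry the centroid is at mid-height, ȳ = 4.6 in.
All pieces are centred on the centroidal x-axis, so I = ΣĪ (holes subtracted) = 228.39 in⁴.
Repeating about the centroidal y-axis gives I_y = 111.65 in⁴.
Polar second moment: J = I_x + I_y = 340.04 in⁴.

J ≈ 340 in⁴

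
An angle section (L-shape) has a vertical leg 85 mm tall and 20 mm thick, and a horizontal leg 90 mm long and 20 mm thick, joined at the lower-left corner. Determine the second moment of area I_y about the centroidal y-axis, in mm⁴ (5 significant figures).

Break the section into simple shapes (no overlaps), measuring from the bottom-left corner of the bounding box.
Vertical leg: 20 × 85, A = 1 700 mm², x = 10 mm, Ī = 56666.67 mm⁴.
Horizontal leg (remainder): 70 × 20, A = 1 400 mm², x = 55 mm, Ī = 571666.7 mm⁴.
Centroid: x̄ = ΣA·x / ΣA = 30.32258 mm.
Transfer each piece to the centroidal y-axis using Ī + A·d² with d = x − 30.32258:
  vertical leg: d = -20.32258 mm → contributes +758 779 mm⁴
  horizontal leg (remainder): d = 24.67742 mm → contributes +1 424 232 mm⁴
Total I = 2 183 011 mm⁴.

I_y ≈ 2.1830 × 10⁶ mm⁴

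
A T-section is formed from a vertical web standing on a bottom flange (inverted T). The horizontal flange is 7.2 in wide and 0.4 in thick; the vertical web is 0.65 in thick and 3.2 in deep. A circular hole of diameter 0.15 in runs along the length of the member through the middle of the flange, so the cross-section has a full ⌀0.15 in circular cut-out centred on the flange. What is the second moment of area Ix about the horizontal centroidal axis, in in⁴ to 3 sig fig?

Break the section into simple shapes (no overlaps), measuring from the bottom-left corner of the bounding box.
Flange: 7.2 × 0.4, A = 2.88 in², y = 0.2 in, Ī = 0.0384 in⁴.
Web: 0.65 × 3.2, A = 2.08 in², y = 2 in, Ī = 1.7749 in⁴.
Hole (subtracted): ⌀0.15, A = 0.017671 in², y = 0.2 in, Ī = 0.00002485 in⁴.
Centroid: ȳ = ΣA·y / ΣA = 0.95754 in.
Transfer each piece to the horizontal centroidal axis using Ī + A·d² with d = y − 0.95754:
  flange: d = -0.75754 in → contributes +1.6911 in⁴
  web: d = 1.0425 in → contributes +4.0353 in⁴
  hole: d = -0.75754 in → contributes −0.010166 in⁴
Total I = 5.7163 in⁴.

Ix ≈ 5.72 in⁴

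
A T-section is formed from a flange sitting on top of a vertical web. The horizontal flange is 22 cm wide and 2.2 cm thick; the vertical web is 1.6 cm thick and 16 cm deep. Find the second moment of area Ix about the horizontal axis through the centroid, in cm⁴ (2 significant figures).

Ix ≈ 2000 cm⁴

Treat the section as a set of non-overlapping primitives; coordinates are from the bounding-box lower-left.
Flange: 22 × 2.2, A = 48.4 cm², y = 17.1 cm, Ī = 19.52 cm⁴.
Web: 1.6 × 16, A = 25.6 cm², y = 8 cm, Ī = 546.1 cm⁴.
Centroid: ȳ = ΣA·y / ΣA = 13.95 cm.
Transfer each piece to the horizontal axis through the centroid using Ī + A·d² with d = y − 13.95:
  flange: d = 3.148 cm → contributes +499.2 cm⁴
  web: d = -5.952 cm → contributes +1 453 cm⁴
Total I = 1 952 cm⁴.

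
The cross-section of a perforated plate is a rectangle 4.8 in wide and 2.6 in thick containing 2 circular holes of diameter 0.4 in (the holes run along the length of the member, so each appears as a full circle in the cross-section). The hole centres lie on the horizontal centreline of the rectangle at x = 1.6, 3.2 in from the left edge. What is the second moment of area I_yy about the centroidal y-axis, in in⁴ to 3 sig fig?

I_yy ≈ 23.8 in⁴

Decompose the section into non-overlapping parts with the origin at the bottom-left of its bounding rectangle.
Plate: 4.8 × 2.6, A = 12.48 in², x = 2.4 in, Ī = 23.962 in⁴.
Hole 1 (subtracted): ⌀0.4, A = 0.12566 in², x = 1.6 in, Ī = 0.0012566 in⁴.
Hole 2 (subtracted): ⌀0.4, A = 0.12566 in², x = 3.2 in, Ī = 0.0012566 in⁴.
By symmetry the centroid is at mid-width, x̄ = 2.4 in.
Transfer each piece to the centroidal y-axis using Ī + A·d² with d = x − 2.4:
  plate: d = 0 in → contributes +23.962 in⁴
  hole 1: d = -0.8 in → contributes −0.081681 in⁴
  hole 2: d = 0.8 in → contributes −0.081681 in⁴
Total I = 23.798 in⁴.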